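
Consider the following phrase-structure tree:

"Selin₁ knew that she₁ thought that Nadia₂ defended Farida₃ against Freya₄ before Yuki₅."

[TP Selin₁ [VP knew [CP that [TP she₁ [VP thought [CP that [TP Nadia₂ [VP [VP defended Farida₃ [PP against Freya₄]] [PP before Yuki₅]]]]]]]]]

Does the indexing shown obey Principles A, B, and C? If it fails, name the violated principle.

The two coindexed NPs are *Selin₁* and *she₁*.
*she₁* is a pronoun; nothing c-commands it within its binding domain (the embedded TP.), so Principle B holds trivially.
*Selin₁* is an R-expression; *she₁* does not c-command it, and no other NP shares its index, so Principle C is satisfied.
All principles are respected.

grammatical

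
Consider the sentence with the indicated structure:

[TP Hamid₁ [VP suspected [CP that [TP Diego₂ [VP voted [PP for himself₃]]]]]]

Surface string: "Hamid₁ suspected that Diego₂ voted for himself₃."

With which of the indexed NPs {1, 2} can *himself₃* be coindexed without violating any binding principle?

*himself* is an anaphor, so Principle A applies: it must be bound in its binding domain.
Binding domain of *himself₃*: the embedded TP, whose subject is Diego₂.
*Hamid₁* c-commands the anaphor but is outside its binding domain → cannot satisfy Principle A.
*Diego₂* c-commands the anaphor within its binding domain → licit binder.

{2}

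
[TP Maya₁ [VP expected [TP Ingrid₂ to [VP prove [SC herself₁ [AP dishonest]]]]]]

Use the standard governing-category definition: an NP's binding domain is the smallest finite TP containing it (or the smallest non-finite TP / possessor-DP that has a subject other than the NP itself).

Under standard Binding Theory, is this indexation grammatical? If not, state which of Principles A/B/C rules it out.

The two coindexed NPs are *Maya₁* and *herself₁*.
*herself₁* is an anaphor. Principle A requires it to be bound within its binding domain — the embedded TP, whose subject is Ingrid₂.
Within that domain it is c-commanded by *Ingrid₂*, which does not share its index.
*Maya₁* does c-command the anaphor, but from outside its binding domain.
The anaphor is unbound in its domain → Principle A violation.

Principle A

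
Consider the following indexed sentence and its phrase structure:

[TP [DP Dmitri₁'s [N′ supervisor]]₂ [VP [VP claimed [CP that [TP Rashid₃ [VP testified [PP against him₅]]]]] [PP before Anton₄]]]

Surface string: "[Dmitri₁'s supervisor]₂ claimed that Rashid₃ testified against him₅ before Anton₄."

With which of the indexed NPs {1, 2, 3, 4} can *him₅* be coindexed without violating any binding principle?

{1, 2, 4}

*him* is a pronoun, so Principle B applies: it must be free in its binding domain.
Binding domain of *him₅*: the embedded TP, whose subject is Rashid₃.
*Dmitri₁* and the pronoun do not c-command one another → neither Principle B nor Principle C is at stake; coindexation permitted.
*[Dmitri₁'s supervisor]₂* c-commands the pronoun but from outside its binding domain, and is not c-commanded by it → coindexation permitted.
*Rashid₃* c-commands the pronoun within its binding domain → coindexation would violate Principle B.
*Anton₄* and the pronoun do not c-command one another → neither Principle B nor Principle C is at stake; coindexation permitted.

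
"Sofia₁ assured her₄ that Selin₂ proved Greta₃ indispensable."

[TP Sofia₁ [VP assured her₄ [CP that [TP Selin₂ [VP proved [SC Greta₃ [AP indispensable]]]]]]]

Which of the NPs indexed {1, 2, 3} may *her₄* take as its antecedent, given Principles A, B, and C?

*her* is a pronoun, so Principle B applies: it must be free in its binding domain.
Binding domain of *her₄*: the matrix TP, whose subject is Sofia₁.
*Sofia₁* c-commands the pronoun within its binding domain → coindexation would violate Principle B.
*Selin₂*: the pronoun c-commands this R-expression → coindexation would violate Principle C on *Selin₂*.
*Greta₃*: the pronoun c-commands this R-expression → coindexation would violate Principle C on *Greta₃*.

none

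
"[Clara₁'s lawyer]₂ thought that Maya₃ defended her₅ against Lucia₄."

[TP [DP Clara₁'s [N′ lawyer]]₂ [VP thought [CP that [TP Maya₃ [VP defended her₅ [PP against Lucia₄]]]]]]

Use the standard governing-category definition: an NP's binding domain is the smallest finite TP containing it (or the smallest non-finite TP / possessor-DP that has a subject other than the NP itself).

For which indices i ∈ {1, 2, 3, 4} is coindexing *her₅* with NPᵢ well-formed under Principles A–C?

{1, 2}

*her* is a pronoun, so Principle B applies: it must be free in its binding domain.
Binding domain of *her₅*: the embedded TP, whose subject is Maya₃.
*Clara₁* and the pronoun do not c-command one another → neither Principle B nor Principle C is at stake; coindexation permitted.
*[Clara₁'s lawyer]₂* c-commands the pronoun but from outside its binding domain, and is not c-commanded by it → coindexation permitted.
*Maya₃* c-commands the pronoun within its binding domain → coindexation would violate Principle B.
*Lucia₄*: the pronoun c-commands this R-expression → coindexation would violate Principle C on *Lucia₄*.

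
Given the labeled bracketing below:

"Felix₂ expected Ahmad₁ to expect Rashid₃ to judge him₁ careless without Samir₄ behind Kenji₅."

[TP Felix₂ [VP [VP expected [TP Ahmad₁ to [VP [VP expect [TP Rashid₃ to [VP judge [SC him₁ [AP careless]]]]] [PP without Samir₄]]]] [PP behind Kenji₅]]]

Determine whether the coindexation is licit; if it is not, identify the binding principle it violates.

The two coindexed NPs are *Ahmad₁* and *him₁*.
*him₁* is a pronoun; its binding domain is the embedded TP, whose subject is Rashid₃. Within that domain it is c-commanded only by *Rashid₃*, which carries a different index — the pronoun is free locally, so Principle B holds.
*Ahmad₁* is an R-expression; *him₁* does not c-command it, and no other NP shares its index, so Principle C is satisfied.
All principles are respected.

grammatical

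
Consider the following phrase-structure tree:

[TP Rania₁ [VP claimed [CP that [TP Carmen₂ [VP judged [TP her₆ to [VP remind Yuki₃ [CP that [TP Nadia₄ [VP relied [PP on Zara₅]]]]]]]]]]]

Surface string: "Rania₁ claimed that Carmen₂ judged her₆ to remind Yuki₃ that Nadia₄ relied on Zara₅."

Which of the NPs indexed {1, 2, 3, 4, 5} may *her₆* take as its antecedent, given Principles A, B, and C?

{1}

*her* is a pronoun, so Principle B applies: it must be free in its binding domain.
Binding domain of *her₆*: the embedded TP, whose subject is Carmen₂.
*Rania₁* c-commands the pronoun but from outside its binding domain, and is not c-commanded by it → coindexation permitted.
*Carmen₂* c-commands the pronoun within its binding domain → coindexation would violate Principle B.
*Yuki₃*: the pronoun c-commands this R-expression → coindexation would violate Principle C on *Yuki₃*.
*Nadia₄*: the pronoun c-commands this R-expression → coindexation would violate Principle C on *Nadia₄*.
*Zara₅*: the pronoun c-commands this R-expression → coindexation would violate Principle C on *Zara₅*.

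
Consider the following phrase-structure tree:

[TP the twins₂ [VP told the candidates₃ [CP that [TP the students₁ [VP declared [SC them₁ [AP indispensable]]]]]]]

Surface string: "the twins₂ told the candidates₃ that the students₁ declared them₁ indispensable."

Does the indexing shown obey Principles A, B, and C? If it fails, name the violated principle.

Principle B

The two coindexed NPs are *the students₁* and *them₁*.
*them₁* is a pronoun. Its binding domain is the embedded TP, whose subject is the students₁.
*the students₁* c-commands it within that domain and carries the same index.
The pronoun is locally bound → Principle B violation.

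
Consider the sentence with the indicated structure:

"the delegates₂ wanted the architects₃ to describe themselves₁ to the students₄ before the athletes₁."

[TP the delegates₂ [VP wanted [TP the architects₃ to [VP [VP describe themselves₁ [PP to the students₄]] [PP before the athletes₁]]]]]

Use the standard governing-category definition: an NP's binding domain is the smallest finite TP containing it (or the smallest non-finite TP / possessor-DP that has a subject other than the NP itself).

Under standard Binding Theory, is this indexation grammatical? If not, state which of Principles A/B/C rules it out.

The two coindexed NPs are *the athletes₁* and *themselves₁*.
*themselves₁* is an anaphor. Principle A requires it to be bound within its binding domain — the embedded TP, whose subject is the architects₃.
Within that domain it is c-commanded by *the architects₃*, which does not share its index.
*the athletes₁* does not c-command the anaphor at all.
The anaphor is unbound in its domain → Principle A violation.

Principle A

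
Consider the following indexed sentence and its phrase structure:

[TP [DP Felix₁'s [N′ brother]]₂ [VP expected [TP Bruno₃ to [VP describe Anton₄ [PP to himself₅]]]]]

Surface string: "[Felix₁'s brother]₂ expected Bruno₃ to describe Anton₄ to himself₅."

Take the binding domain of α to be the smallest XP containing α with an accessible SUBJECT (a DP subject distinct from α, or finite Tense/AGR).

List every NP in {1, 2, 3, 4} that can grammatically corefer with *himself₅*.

*himself* is an anaphor, so Principle A applies: it must be bound in its binding domain.
Binding domain of *himself₅*: the embedded TP, whose subject is Bruno₃.
*Felix₁* does not c-command the anaphor → cannot bind it.
*[Felix₁'s brother]₂* c-commands the anaphor but is outside its binding domain → cannot satisfy Principle A.
*Bruno₃* c-commands the anaphor within its binding domain → licit binder.
*Anton₄* c-commands the anaphor within its binding domain → licit binder.

{3, 4}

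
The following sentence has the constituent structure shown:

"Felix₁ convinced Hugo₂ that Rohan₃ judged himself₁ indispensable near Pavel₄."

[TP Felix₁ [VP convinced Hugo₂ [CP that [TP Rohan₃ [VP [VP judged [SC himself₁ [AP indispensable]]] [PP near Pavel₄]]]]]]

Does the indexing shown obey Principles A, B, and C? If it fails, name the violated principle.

The two coindexed NPs are *Felix₁* and *himself₁*.
*himself₁* is an anaphor. Principle A requires it to be bound within its binding domain — the embedded TP, whose subject is Rohan₃.
Within that domain it is c-commanded by *Rohan₃*, which does not share its index.
*Felix₁* does c-command the anaphor, but from outside its binding domain.
The anaphor is unbound in its domain → Principle A violation.

Principle A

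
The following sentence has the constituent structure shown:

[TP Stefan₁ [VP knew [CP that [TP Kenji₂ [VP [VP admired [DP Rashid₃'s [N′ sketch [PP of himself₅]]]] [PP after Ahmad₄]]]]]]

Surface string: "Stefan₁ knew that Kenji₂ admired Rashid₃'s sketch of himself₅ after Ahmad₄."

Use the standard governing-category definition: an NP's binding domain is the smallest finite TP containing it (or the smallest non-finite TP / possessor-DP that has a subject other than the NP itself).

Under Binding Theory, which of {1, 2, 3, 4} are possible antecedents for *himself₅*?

{3}

*himself* is an anaphor, so Principle A applies: it must be bound in its binding domain.
Binding domain of *himself₅*: the possessed DP, whose subject is Rashid₃.
*Stefan₁* c-commands the anaphor but is outside its binding domain → cannot satisfy Principle A.
*Kenji₂* c-commands the anaphor but is outside its binding domain → cannot satisfy Principle A.
*Rashid₃* c-commands the anaphor within its binding domain → licit binder.
*Ahmad₄* does not c-command the anaphor → cannot bind it.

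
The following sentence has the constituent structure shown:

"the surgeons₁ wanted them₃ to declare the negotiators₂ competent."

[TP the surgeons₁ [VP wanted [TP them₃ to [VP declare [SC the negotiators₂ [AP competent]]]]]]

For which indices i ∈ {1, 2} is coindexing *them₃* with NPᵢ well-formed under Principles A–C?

*them* is a pronoun, so Principle B applies: it must be free in its binding domain.
Binding domain of *them₃*: the matrix TP, whose subject is the surgeons₁.
*the surgeons₁* c-commands the pronoun within its binding domain → coindexation would violate Principle B.
*the negotiators₂*: the pronoun c-commands this R-expression → coindexation would violate Principle C on *the negotiators₂*.

none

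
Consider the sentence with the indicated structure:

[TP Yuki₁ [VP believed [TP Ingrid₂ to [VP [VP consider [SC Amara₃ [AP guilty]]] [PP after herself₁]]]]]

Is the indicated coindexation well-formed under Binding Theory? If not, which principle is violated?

The two coindexed NPs are *Yuki₁* and *herself₁*.
*herself₁* is an anaphor. Principle A requires it to be bound within its binding domain — the embedded TP, whose subject is Ingrid₂.
Within that domain it is c-commanded by *Ingrid₂*, which does not share its index.
*Yuki₁* does c-command the anaphor, but from outside its binding domain.
The anaphor is unbound in its domain → Principle A violation.

Principle A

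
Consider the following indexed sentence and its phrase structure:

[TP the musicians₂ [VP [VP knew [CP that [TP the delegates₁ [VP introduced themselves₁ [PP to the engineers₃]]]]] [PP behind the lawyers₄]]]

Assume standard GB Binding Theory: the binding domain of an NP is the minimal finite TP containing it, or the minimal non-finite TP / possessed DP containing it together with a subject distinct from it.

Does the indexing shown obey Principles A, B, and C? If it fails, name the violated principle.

grammatical

The two coindexed NPs are *the delegates₁* and *themselves₁*.
*themselves₁* is an anaphor; its binding domain is the embedded TP, whose subject is the delegates₁. *the delegates₁* c-commands it within that domain and shares its index, so Principle A is satisfied.
*the delegates₁* is an R-expression; *themselves₁* does not c-command it, and no other NP shares its index, so Principle C is satisfied.
All principles are respected.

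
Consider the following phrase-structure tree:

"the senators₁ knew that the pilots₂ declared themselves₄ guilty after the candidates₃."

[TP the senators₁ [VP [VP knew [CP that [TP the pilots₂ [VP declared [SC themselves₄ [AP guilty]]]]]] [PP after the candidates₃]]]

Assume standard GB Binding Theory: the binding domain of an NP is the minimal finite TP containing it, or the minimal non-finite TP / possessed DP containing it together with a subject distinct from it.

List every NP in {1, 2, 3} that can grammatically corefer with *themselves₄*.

*themselves* is an anaphor, so Principle A applies: it must be bound in its binding domain.
Binding domain of *themselves₄*: the embedded TP, whose subject is the pilots₂.
*the senators₁* c-commands the anaphor but is outside its binding domain → cannot satisfy Principle A.
*the pilots₂* c-commands the anaphor within its binding domain → licit binder.
*the candidates₃* does not c-command the anaphor → cannot bind it.

{2}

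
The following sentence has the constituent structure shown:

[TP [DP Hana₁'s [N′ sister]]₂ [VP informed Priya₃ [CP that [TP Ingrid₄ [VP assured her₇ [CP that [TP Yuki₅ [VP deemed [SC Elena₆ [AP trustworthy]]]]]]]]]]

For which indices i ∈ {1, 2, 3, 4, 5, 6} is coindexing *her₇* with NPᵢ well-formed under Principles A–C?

{1, 2, 3}

*her* is a pronoun, so Principle B applies: it must be free in its binding domain.
Binding domain of *her₇*: the embedded TP, whose subject is Ingrid₄.
*Hana₁* and the pronoun do not c-command one another → neither Principle B nor Principle C is at stake; coindexation permitted.
*[Hana₁'s sister]₂* c-commands the pronoun but from outside its binding domain, and is not c-commanded by it → coindexation permitted.
*Priya₃* c-commands the pronoun but from outside its binding domain, and is not c-commanded by it → coindexation permitted.
*Ingrid₄* c-commands the pronoun within its binding domain → coindexation would violate Principle B.
*Yuki₅*: the pronoun c-commands this R-expression → coindexation would violate Principle C on *Yuki₅*.
*Elena₆*: the pronoun c-commands this R-expression → coindexation would violate Principle C on *Elena₆*.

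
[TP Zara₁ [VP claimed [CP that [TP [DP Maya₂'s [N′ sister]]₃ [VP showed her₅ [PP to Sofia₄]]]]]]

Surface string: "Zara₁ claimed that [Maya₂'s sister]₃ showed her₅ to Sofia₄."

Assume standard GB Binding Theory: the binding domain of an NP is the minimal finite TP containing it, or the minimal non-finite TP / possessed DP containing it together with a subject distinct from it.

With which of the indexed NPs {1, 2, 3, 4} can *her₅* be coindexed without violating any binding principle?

{1, 2}

*her* is a pronoun, so Principle B applies: it must be free in its binding domain.
Binding domain of *her₅*: the embedded TP, whose subject is [Maya₂'s sister]₃.
*Zara₁* c-commands the pronoun but from outside its binding domain, and is not c-commanded by it → coindexation permitted.
*Maya₂* and the pronoun do not c-command one another → neither Principle B nor Principle C is at stake; coindexation permitted.
*[Maya₂'s sister]₃* c-commands the pronoun within its binding domain → coindexation would violate Principle B.
*Sofia₄*: the pronoun c-commands this R-expression → coindexation would violate Principle C on *Sofia₄*.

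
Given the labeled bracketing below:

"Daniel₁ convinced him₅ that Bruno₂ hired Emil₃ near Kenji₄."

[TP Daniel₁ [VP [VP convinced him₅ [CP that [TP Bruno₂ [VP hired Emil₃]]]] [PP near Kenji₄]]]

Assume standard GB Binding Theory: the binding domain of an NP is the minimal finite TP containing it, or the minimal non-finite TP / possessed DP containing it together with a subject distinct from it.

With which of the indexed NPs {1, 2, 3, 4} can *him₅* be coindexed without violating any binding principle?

*him* is a pronoun, so Principle B applies: it must be free in its binding domain.
Binding domain of *him₅*: the matrix TP, whose subject is Daniel₁.
*Daniel₁* c-commands the pronoun within its binding domain → coindexation would violate Principle B.
*Bruno₂*: the pronoun c-commands this R-expression → coindexation would violate Principle C on *Bruno₂*.
*Emil₃*: the pronoun c-commands this R-expression → coindexation would violate Principle C on *Emil₃*.
*Kenji₄* and the pronoun do not c-command one another → neither Principle B nor Principle C is at stake; coindexation permitted.

{4}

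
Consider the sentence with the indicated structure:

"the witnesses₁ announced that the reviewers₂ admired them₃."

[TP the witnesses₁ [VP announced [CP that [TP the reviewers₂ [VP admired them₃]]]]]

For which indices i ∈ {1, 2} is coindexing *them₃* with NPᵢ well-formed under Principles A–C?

*them* is a pronoun, so Principle B applies: it must be free in its binding domain.
Binding domain of *them₃*: the embedded TP, whose subject is the reviewers₂.
*the witnesses₁* c-commands the pronoun but from outside its binding domain, and is not c-commanded by it → coindexation permitted.
*the reviewers₂* c-commands the pronoun within its binding domain → coindexation would violate Principle B.

{1}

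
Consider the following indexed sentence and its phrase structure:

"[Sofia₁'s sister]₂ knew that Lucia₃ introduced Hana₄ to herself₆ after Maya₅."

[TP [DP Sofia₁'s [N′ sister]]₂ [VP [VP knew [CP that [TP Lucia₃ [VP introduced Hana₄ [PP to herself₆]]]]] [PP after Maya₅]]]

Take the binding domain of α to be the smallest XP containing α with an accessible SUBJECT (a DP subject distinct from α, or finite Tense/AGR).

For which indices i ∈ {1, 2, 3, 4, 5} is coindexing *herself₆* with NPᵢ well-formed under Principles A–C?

{3, 4}

*herself* is an anaphor, so Principle A applies: it must be bound in its binding domain.
Binding domain of *herself₆*: the embedded TP, whose subject is Lucia₃.
*Sofia₁* does not c-command the anaphor → cannot bind it.
*[Sofia₁'s sister]₂* c-commands the anaphor but is outside its binding domain → cannot satisfy Principle A.
*Lucia₃* c-commands the anaphor within its binding domain → licit binder.
*Hana₄* c-commands the anaphor within its binding domain → licit binder.
*Maya₅* does not c-command the anaphor → cannot bind it.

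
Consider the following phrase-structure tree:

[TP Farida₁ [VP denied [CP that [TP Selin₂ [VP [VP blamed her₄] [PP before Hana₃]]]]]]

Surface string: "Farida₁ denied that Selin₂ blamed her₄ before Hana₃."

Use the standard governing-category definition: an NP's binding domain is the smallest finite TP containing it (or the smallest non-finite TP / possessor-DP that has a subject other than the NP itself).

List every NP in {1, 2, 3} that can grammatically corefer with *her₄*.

{1, 3}

*her* is a pronoun, so Principle B applies: it must be free in its binding domain.
Binding domain of *her₄*: the embedded TP, whose subject is Selin₂.
*Farida₁* c-commands the pronoun but from outside its binding domain, and is not c-commanded by it → coindexation permitted.
*Selin₂* c-commands the pronoun within its binding domain → coindexation would violate Principle B.
*Hana₃* and the pronoun do not c-command one another → neither Principle B nor Principle C is at stake; coindexation permitted.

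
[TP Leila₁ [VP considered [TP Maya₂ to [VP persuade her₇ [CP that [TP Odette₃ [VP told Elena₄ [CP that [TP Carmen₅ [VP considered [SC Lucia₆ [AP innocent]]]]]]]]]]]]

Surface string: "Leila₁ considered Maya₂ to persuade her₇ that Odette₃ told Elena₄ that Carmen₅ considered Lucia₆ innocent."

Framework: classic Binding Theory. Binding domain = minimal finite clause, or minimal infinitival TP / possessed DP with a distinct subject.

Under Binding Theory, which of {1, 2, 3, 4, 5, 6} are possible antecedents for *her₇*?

*her* is a pronoun, so Principle B applies: it must be free in its binding domain.
Binding domain of *her₇*: the embedded TP, whose subject is Maya₂.
*Leila₁* c-commands the pronoun but from outside its binding domain, and is not c-commanded by it → coindexation permitted.
*Maya₂* c-commands the pronoun within its binding domain → coindexation would violate Principle B.
*Odette₃*: the pronoun c-commands this R-expression → coindexation would violate Principle C on *Odette₃*.
*Elena₄*: the pronoun c-commands this R-expression → coindexation would violate Principle C on *Elena₄*.
*Carmen₅*: the pronoun c-commands this R-expression → coindexation would violate Principle C on *Carmen₅*.
*Lucia₆*: the pronoun c-commands this R-expression → coindexation would violate Principle C on *Lucia₆*.

{1}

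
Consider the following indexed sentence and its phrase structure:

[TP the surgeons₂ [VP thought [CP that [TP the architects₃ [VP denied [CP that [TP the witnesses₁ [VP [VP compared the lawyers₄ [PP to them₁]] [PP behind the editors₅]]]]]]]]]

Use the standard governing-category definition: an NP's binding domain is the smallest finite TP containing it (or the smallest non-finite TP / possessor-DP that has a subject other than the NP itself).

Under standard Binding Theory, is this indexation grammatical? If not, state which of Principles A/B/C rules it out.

Principle B

The two coindexed NPs are *the witnesses₁* and *them₁*.
*them₁* is a pronoun. Its binding domain is the embedded TP, whose subject is the witnesses₁.
*the witnesses₁* c-commands it within that domain and carries the same index.
The pronoun is locally bound → Principle B violation.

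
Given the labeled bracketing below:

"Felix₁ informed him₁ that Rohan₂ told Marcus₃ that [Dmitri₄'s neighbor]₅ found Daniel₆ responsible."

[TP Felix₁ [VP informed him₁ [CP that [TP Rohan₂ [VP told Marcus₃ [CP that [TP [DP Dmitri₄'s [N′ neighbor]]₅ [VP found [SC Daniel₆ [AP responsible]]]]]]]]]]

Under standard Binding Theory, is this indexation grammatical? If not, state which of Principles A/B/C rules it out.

Principle B

The two coindexed NPs are *Felix₁* and *him₁*.
*him₁* is a pronoun. Its binding domain is the matrix TP, whose subject is Felix₁.
*Felix₁* c-commands it within that domain and carries the same index.
The pronoun is locally bound → Principle B violation.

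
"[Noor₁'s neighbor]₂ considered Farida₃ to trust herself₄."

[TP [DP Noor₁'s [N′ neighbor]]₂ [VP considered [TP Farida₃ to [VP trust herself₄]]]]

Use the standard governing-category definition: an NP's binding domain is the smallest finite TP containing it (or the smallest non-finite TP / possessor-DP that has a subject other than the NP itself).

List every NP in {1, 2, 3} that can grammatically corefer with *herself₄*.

*herself* is an anaphor, so Principle A applies: it must be bound in its binding domain.
Binding domain of *herself₄*: the embedded TP, whose subject is Farida₃.
*Noor₁* does not c-command the anaphor → cannot bind it.
*[Noor₁'s neighbor]₂* c-commands the anaphor but is outside its binding domain → cannot satisfy Principle A.
*Farida₃* c-commands the anaphor within its binding domain → licit binder.

{3}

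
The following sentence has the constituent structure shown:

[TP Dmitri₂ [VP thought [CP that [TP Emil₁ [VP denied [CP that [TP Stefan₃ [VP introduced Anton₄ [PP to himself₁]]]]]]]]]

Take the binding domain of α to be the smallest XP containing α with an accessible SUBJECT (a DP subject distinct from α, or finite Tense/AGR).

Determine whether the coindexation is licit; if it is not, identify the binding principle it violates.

The two coindexed NPs are *Emil₁* and *himself₁*.
*himself₁* is an anaphor. Principle A requires it to be bound within its binding domain — the embedded TP, whose subject is Stefan₃.
Within that domain it is c-commanded by *Stefan₃*, *Anton₄*, none of which share its index.
*Emil₁* does c-command the anaphor, but from outside its binding domain.
The anaphor is unbound in its domain → Principle A violation.

Principle A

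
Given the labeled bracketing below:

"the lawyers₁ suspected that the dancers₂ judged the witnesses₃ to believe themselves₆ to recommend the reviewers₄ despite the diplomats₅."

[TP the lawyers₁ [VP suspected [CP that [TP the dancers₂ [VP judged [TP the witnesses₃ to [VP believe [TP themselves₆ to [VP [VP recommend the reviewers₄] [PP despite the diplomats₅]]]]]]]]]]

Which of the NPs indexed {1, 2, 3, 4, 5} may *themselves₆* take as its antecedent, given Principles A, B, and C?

*themselves* is an anaphor, so Principle A applies: it must be bound in its binding domain.
Binding domain of *themselves₆*: the embedded TP, whose subject is the witnesses₃.
*the lawyers₁* c-commands the anaphor but is outside its binding domain → cannot satisfy Principle A.
*the dancers₂* c-commands the anaphor but is outside its binding domain → cannot satisfy Principle A.
*the witnesses₃* c-commands the anaphor within its binding domain → licit binder.
*the reviewers₄* does not c-command the anaphor → cannot bind it.
*the diplomats₅* does not c-command the anaphor → cannot bind it.

{3}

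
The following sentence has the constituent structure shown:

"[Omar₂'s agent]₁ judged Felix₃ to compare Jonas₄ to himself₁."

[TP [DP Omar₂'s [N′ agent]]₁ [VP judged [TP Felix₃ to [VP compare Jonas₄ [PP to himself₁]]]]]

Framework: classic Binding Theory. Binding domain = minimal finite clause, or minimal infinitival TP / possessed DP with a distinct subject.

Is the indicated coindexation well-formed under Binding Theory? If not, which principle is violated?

The two coindexed NPs are *[Omar₂'s agent]₁* and *himself₁*.
*himself₁* is an anaphor. Principle A requires it to be bound within its binding domain — the embedded TP, whose subject is Felix₃.
Within that domain it is c-commanded by *Felix₃*, *Jonas₄*, none of which share its index.
*[Omar₂'s agent]₁* does c-command the anaphor, but from outside its binding domain.
The anaphor is unbound in its domain → Principle A violation.

Principle A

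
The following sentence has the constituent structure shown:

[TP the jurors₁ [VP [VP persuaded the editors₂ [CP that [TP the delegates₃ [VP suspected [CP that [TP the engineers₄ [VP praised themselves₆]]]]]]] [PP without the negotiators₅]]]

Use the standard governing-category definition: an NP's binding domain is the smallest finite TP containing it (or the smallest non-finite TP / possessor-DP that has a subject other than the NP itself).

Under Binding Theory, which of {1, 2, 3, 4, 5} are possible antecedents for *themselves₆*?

{4}

*themselves* is an anaphor, so Principle A applies: it must be bound in its binding domain.
Binding domain of *themselves₆*: the embedded TP, whose subject is the engineers₄.
*the jurors₁* c-commands the anaphor but is outside its binding domain → cannot satisfy Principle A.
*the editors₂* c-commands the anaphor but is outside its binding domain → cannot satisfy Principle A.
*the delegates₃* c-commands the anaphor but is outside its binding domain → cannot satisfy Principle A.
*the engineers₄* c-commands the anaphor within its binding domain → licit binder.
*the negotiators₅* does not c-command the anaphor → cannot bind it.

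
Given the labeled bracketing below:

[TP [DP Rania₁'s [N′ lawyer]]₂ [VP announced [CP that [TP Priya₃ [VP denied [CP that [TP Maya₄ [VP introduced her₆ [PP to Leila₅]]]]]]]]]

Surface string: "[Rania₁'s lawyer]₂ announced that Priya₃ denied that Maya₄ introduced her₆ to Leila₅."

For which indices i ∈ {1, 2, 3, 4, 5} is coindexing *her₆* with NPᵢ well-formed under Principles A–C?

{1, 2, 3}

*her* is a pronoun, so Principle B applies: it must be free in its binding domain.
Binding domain of *her₆*: the embedded TP, whose subject is Maya₄.
*Rania₁* and the pronoun do not c-command one another → neither Principle B nor Principle C is at stake; coindexation permitted.
*[Rania₁'s lawyer]₂* c-commands the pronoun but from outside its binding domain, and is not c-commanded by it → coindexation permitted.
*Priya₃* c-commands the pronoun but from outside its binding domain, and is not c-commanded by it → coindexation permitted.
*Maya₄* c-commands the pronoun within its binding domain → coindexation would violate Principle B.
*Leila₅*: the pronoun c-commands this R-expression → coindexation would violate Principle C on *Leila₅*.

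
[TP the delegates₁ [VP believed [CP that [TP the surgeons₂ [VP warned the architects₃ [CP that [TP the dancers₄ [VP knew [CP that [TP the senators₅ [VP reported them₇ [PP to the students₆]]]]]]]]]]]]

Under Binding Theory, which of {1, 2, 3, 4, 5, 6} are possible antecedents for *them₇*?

*them* is a pronoun, so Principle B applies: it must be free in its binding domain.
Binding domain of *them₇*: the embedded TP, whose subject is the senators₅.
*the delegates₁* c-commands the pronoun but from outside its binding domain, and is not c-commanded by it → coindexation permitted.
*the surgeons₂* c-commands the pronoun but from outside its binding domain, and is not c-commanded by it → coindexation permitted.
*the architects₃* c-commands the pronoun but from outside its binding domain, and is not c-commanded by it → coindexation permitted.
*the dancers₄* c-commands the pronoun but from outside its binding domain, and is not c-commanded by it → coindexation permitted.
*the senators₅* c-commands the pronoun within its binding domain → coindexation would violate Principle B.
*the students₆*: the pronoun c-commands this R-expression → coindexation would violate Principle C on *the students₆*.

{1, 2, 3, 4}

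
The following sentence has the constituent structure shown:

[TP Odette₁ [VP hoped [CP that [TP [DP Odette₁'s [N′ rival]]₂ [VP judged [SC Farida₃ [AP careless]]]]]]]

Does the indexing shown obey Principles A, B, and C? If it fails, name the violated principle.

Principle C

The two coindexed NPs are *Odette₁* (the lower occurrence) and *Odette₁* (the higher occurrence).
*Odette₁* (the lower occurrence) is an R-expression. Principle C requires it to be free everywhere.
*Odette₁* (the higher occurrence) c-commands it and carries the same index.
The R-expression is bound → Principle C violation.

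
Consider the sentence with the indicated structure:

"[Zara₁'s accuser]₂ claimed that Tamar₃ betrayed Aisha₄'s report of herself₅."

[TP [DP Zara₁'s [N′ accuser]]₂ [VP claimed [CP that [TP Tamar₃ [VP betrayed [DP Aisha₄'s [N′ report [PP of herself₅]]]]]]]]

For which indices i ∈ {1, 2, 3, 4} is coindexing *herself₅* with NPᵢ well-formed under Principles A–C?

{4}

*herself* is an anaphor, so Principle A applies: it must be bound in its binding domain.
Binding domain of *herself₅*: the possessed DP, whose subject is Aisha₄.
*Zara₁* does not c-command the anaphor → cannot bind it.
*[Zara₁'s accuser]₂* c-commands the anaphor but is outside its binding domain → cannot satisfy Principle A.
*Tamar₃* c-commands the anaphor but is outside its binding domain → cannot satisfy Principle A.
*Aisha₄* c-commands the anaphor within its binding domain → licit binder.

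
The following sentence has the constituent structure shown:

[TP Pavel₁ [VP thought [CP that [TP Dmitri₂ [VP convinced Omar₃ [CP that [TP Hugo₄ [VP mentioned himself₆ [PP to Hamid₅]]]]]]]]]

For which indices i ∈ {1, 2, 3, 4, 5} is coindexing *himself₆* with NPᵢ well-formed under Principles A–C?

{4}

*himself* is an anaphor, so Principle A applies: it must be bound in its binding domain.
Binding domain of *himself₆*: the embedded TP, whose subject is Hugo₄.
*Pavel₁* c-commands the anaphor but is outside its binding domain → cannot satisfy Principle A.
*Dmitri₂* c-commands the anaphor but is outside its binding domain → cannot satisfy Principle A.
*Omar₃* c-commands the anaphor but is outside its binding domain → cannot satisfy Principle A.
*Hugo₄* c-commands the anaphor within its binding domain → licit binder.
*Hamid₅* does not c-command the anaphor → cannot bind it.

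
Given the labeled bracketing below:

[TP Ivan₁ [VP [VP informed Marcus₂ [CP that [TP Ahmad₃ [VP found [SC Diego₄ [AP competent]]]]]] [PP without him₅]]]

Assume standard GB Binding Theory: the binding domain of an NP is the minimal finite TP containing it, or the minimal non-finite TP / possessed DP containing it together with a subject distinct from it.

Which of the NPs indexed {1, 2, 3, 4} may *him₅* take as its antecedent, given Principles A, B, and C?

{2, 3, 4}

*him* is a pronoun, so Principle B applies: it must be free in its binding domain.
Binding domain of *him₅*: the matrix TP, whose subject is Ivan₁.
*Ivan₁* c-commands the pronoun within its binding domain → coindexation would violate Principle B.
*Marcus₂* and the pronoun do not c-command one another → neither Principle B nor Principle C is at stake; coindexation permitted.
*Ahmad₃* and the pronoun do not c-command one another → neither Principle B nor Principle C is at stake; coindexation permitted.
*Diego₄* and the pronoun do not c-command one another → neither Principle B nor Principle C is at stake; coindexation permitted.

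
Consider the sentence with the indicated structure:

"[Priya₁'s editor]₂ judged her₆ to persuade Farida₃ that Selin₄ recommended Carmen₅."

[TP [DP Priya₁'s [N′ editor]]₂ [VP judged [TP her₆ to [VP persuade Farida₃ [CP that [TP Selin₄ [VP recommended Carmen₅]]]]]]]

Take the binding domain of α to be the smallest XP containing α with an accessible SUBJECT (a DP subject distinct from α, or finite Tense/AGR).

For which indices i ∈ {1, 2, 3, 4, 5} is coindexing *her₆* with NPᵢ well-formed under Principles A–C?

{1}

*her* is a pronoun, so Principle B applies: it must be free in its binding domain.
Binding domain of *her₆*: the matrix TP, whose subject is [Priya₁'s editor]₂.
*Priya₁* and the pronoun do not c-command one another → neither Principle B nor Principle C is at stake; coindexation permitted.
*[Priya₁'s editor]₂* c-commands the pronoun within its binding domain → coindexation would violate Principle B.
*Farida₃*: the pronoun c-commands this R-expression → coindexation would violate Principle C on *Farida₃*.
*Selin₄*: the pronoun c-commands this R-expression → coindexation would violate Principle C on *Selin₄*.
*Carmen₅*: the pronoun c-commands this R-expression → coindexation would violate Principle C on *Carmen₅*.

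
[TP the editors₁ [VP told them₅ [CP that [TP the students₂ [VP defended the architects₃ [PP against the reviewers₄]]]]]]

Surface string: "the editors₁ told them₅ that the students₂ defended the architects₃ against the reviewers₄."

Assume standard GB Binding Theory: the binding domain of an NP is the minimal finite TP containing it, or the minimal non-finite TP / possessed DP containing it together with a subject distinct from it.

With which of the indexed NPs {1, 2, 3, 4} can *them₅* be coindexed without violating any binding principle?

*them* is a pronoun, so Principle B applies: it must be free in its binding domain.
Binding domain of *them₅*: the matrix TP, whose subject is the editors₁.
*the editors₁* c-commands the pronoun within its binding domain → coindexation would violate Principle B.
*the students₂*: the pronoun c-commands this R-expression → coindexation would violate Principle C on *the students₂*.
*the architects₃*: the pronoun c-commands this R-expression → coindexation would violate Principle C on *the architects₃*.
*the reviewers₄*: the pronoun c-commands this R-expression → coindexation would violate Principle C on *the reviewers₄*.

none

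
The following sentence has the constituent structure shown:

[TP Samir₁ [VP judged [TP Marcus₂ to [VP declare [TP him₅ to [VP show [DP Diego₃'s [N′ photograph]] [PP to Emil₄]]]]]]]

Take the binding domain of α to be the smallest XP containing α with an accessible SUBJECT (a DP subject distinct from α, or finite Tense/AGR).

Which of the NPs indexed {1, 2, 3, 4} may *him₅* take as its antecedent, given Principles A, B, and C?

{1}

*him* is a pronoun, so Principle B applies: it must be free in its binding domain.
Binding domain of *him₅*: the embedded TP, whose subject is Marcus₂.
*Samir₁* c-commands the pronoun but from outside its binding domain, and is not c-commanded by it → coindexation permitted.
*Marcus₂* c-commands the pronoun within its binding domain → coindexation would violate Principle B.
*Diego₃*: the pronoun c-commands this R-expression → coindexation would violate Principle C on *Diego₃*.
*Emil₄*: the pronoun c-commands this R-expression → coindexation would violate Principle C on *Emil₄*.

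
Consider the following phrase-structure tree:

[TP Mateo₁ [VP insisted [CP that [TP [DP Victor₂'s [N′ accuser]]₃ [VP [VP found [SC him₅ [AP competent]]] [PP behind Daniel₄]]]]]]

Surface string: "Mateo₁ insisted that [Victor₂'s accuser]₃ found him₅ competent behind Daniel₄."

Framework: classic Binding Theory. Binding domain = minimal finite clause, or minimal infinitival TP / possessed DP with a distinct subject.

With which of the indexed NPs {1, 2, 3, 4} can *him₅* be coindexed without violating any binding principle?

*him* is a pronoun, so Principle B applies: it must be free in its binding domain.
Binding domain of *him₅*: the embedded TP, whose subject is [Victor₂'s accuser]₃.
*Mateo₁* c-commands the pronoun but from outside its binding domain, and is not c-commanded by it → coindexation permitted.
*Victor₂* and the pronoun do not c-command one another → neither Principle B nor Principle C is at stake; coindexation permitted.
*[Victor₂'s accuser]₃* c-commands the pronoun within its binding domain → coindexation would violate Principle B.
*Daniel₄* and the pronoun do not c-command one another → neither Principle B nor Principle C is at stake; coindexation permitted.

{1, 2, 4}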